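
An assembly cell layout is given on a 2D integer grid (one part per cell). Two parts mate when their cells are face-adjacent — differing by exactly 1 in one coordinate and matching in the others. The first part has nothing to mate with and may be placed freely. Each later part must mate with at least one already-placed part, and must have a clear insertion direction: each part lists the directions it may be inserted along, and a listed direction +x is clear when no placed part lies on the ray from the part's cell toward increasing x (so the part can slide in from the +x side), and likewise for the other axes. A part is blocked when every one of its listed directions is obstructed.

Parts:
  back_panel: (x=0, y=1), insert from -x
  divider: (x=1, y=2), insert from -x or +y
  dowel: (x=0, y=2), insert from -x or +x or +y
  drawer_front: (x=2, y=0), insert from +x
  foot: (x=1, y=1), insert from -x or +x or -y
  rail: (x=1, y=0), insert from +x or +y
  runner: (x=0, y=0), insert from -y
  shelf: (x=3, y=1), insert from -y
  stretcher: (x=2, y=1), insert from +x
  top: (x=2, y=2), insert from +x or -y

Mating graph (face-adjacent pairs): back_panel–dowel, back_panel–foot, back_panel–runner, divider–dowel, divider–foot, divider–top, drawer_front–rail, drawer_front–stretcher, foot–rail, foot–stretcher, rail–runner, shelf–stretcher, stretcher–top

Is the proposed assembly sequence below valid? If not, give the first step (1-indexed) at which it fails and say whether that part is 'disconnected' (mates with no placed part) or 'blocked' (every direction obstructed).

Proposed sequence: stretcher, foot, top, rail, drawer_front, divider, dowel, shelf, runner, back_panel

1. stretcher@(2, 1) [+x clear] — {stretcher}
2. foot@(1, 1) [-x clear] — {foot, stretcher}
3. top@(2, 2) [+x clear] — {foot, stretcher, top}
4. rail@(1, 0) [+x clear] — {foot, rail, stretcher, top}
5. drawer_front@(2, 0) [+x clear] — {drawer_front, foot, rail, stretcher, top}
6. divider@(1, 2) [-x clear] — {divider, drawer_front, foot, rail, stretcher, top}
7. dowel@(0, 2) [-x clear] — {divider, dowel, drawer_front, foot, rail, stretcher, top}
8. shelf@(3, 1) [-y clear] — {divider, dowel, drawer_front, foot, rail, shelf, stretcher, top}
9. runner@(0, 0) [-y clear] — {divider, dowel, drawer_front, foot, rail, runner, shelf, stretcher, top}
10. back_panel@(0, 1) [-x clear] — {back_panel, divider, dowel, drawer_front, foot, rail, runner, shelf, stretcher, top}

Valid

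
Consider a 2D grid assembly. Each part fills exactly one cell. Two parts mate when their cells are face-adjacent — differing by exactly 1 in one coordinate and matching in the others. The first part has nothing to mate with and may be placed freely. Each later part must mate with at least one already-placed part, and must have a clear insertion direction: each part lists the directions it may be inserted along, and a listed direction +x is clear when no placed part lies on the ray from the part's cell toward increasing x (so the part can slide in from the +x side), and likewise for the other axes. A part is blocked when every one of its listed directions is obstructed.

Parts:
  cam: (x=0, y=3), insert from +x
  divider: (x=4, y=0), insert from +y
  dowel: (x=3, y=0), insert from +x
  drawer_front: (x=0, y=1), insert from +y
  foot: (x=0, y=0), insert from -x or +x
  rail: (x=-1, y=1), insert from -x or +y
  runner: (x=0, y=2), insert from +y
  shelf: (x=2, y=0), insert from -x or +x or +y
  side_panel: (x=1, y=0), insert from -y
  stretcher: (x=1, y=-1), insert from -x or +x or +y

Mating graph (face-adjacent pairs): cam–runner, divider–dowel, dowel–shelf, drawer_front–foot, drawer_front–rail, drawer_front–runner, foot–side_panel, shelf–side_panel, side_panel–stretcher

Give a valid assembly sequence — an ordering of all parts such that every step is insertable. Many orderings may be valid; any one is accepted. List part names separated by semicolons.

side_panel; shelf; stretcher; foot; drawer_front; rail; runner; cam; dowel; divider

1. side_panel@(1, 0) [-y clear] — {side_panel}
2. shelf@(2, 0) [+x clear] — {shelf, side_panel}
3. stretcher@(1, -1) [-x clear] — {shelf, side_panel, stretcher}
4. foot@(0, 0) [-x clear] — {foot, shelf, side_panel, stretcher}
5. drawer_front@(0, 1) [+y clear] — {drawer_front, foot, shelf, side_panel, stretcher}
6. rail@(-1, 1) [-x clear] — {drawer_front, foot, rail, shelf, side_panel, stretcher}
7. runner@(0, 2) [+y clear] — {drawer_front, foot, rail, runner, shelf, side_panel, stretcher}
8. cam@(0, 3) [+x clear] — {cam, drawer_front, foot, rail, runner, shelf, side_panel, stretcher}
9. dowel@(3, 0) [+x clear] — {cam, dowel, drawer_front, foot, rail, runner, shelf, side_panel, stretcher}
10. divider@(4, 0) [+y clear] — {cam, divider, dowel, drawer_front, foot, rail, runner, shelf, side_panel, stretcher}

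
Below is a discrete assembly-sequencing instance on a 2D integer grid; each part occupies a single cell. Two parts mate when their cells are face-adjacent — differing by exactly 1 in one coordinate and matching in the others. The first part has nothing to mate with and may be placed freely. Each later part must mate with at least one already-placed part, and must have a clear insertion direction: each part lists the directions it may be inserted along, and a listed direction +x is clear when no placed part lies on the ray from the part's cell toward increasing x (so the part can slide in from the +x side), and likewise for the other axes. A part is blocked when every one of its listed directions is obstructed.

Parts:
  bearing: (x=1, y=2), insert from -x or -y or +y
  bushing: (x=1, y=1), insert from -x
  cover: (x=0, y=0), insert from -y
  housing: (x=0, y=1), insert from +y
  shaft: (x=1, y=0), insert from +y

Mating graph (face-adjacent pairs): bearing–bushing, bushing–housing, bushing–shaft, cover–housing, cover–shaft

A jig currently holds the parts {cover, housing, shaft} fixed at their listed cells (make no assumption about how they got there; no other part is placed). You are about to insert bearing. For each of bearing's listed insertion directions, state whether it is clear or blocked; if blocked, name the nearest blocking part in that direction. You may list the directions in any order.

-x: ray from bearing(1, 2) has no placed part ⇒ clear
-y: nearest on ray is shaft@(1, 0) ⇒ blocked
+y: ray from bearing(1, 2) has no placed part ⇒ clear

+y: clear; -x: clear; -y: blocked by shaft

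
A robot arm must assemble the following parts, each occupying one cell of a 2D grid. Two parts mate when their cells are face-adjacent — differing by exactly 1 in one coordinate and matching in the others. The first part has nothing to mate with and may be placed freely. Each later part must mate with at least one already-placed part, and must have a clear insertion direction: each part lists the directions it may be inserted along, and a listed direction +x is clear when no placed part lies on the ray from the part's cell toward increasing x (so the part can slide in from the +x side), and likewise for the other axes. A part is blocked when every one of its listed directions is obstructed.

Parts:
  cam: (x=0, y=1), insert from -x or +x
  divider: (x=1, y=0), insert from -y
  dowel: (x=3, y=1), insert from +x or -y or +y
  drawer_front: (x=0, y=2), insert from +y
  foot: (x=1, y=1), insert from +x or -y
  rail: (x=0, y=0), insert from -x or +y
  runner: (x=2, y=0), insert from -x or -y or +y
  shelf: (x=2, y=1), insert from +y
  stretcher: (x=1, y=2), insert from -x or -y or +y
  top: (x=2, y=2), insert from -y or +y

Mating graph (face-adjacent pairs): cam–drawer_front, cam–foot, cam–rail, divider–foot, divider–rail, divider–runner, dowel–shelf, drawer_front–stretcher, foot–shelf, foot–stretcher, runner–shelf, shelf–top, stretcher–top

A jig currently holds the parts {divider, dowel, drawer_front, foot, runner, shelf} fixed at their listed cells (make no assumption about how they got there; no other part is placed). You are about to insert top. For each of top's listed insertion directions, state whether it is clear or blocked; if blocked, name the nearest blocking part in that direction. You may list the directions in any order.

+y: clear; -y: blocked by shelf

-y: nearest on ray is shelf@(2, 1) ⇒ blocked
+y: ray from top(2, 2) has no placed part ⇒ clear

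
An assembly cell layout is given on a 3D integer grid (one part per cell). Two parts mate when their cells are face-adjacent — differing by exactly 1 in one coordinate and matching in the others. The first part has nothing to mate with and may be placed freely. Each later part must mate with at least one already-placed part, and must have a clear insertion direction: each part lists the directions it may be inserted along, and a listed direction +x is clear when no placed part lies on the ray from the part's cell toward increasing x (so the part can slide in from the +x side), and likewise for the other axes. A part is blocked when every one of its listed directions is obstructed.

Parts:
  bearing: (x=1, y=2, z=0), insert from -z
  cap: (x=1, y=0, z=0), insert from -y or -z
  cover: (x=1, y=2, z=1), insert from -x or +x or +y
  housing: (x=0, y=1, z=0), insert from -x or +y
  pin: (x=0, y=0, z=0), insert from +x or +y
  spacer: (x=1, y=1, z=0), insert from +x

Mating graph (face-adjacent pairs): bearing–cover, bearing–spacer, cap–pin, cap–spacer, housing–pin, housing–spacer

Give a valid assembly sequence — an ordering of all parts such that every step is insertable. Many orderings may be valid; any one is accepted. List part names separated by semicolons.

pin; cap; housing; spacer; bearing; cover

1. pin@(0, 0, 0) [+x clear] — {pin}
2. cap@(1, 0, 0) [-y clear] — {cap, pin}
3. housing@(0, 1, 0) [-x clear] — {cap, housing, pin}
4. spacer@(1, 1, 0) [+x clear] — {cap, housing, pin, spacer}
5. bearing@(1, 2, 0) [-z clear] — {bearing, cap, housing, pin, spacer}
6. cover@(1, 2, 1) [-x clear] — {bearing, cap, cover, housing, pin, spacer}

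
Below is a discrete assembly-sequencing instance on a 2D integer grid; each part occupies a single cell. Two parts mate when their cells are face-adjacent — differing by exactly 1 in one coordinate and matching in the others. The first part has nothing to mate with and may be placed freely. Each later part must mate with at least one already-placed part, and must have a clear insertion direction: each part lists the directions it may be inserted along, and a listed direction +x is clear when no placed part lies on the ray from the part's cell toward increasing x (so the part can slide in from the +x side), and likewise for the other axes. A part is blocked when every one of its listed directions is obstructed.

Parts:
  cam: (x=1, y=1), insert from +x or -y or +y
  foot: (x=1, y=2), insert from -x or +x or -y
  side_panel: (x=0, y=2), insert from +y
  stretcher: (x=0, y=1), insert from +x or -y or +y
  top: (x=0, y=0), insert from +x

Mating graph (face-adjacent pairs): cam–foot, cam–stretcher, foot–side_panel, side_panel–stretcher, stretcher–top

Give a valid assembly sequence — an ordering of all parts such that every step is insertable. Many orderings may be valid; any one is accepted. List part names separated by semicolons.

1. foot@(1, 2) [-x clear] — {foot}
2. side_panel@(0, 2) [+y clear] — {foot, side_panel}
3. cam@(1, 1) [+x clear] — {cam, foot, side_panel}
4. stretcher@(0, 1) [-y clear] — {cam, foot, side_panel, stretcher}
5. top@(0, 0) [+x clear] — {cam, foot, side_panel, stretcher, top}

foot; side_panel; cam; stretcher; top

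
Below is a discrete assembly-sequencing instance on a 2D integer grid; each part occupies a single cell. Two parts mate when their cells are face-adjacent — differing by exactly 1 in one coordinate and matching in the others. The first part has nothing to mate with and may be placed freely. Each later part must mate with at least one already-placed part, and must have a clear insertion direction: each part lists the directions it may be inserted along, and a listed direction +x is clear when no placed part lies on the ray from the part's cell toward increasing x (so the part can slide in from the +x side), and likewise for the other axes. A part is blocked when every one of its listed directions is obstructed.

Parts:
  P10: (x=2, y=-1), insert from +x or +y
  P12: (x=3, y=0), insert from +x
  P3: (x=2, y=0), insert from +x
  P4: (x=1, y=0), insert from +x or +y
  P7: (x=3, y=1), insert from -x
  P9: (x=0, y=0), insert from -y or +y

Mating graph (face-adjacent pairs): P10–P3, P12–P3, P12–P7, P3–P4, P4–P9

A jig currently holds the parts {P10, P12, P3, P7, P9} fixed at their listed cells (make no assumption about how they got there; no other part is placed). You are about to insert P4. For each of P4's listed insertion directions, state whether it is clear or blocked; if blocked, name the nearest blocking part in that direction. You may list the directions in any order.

+x: nearest on ray is P3@(2, 0) ⇒ blocked
+y: ray from P4(1, 0) has no placed part ⇒ clear

+x: blocked by P3; +y: clear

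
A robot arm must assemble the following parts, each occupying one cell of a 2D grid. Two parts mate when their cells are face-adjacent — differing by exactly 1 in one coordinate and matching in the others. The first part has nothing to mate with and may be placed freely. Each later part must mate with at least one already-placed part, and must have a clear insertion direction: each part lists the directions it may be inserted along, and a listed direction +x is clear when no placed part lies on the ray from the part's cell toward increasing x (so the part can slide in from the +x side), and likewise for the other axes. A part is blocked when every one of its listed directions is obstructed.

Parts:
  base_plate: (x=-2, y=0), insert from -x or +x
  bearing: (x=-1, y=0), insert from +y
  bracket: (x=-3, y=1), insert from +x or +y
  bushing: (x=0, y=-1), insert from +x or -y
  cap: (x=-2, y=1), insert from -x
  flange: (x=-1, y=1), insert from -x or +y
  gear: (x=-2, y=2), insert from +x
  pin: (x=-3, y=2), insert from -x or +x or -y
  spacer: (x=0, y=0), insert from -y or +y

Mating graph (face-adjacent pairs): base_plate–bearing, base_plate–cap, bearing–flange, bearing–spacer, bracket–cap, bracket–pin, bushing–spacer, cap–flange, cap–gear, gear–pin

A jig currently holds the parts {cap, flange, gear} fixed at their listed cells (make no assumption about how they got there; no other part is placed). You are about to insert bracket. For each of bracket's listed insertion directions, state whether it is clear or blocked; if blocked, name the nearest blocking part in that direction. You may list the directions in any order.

+x: nearest on ray is cap@(-2, 1) ⇒ blocked
+y: ray from bracket(-3, 1) has no placed part ⇒ clear

+x: blocked by cap; +y: clear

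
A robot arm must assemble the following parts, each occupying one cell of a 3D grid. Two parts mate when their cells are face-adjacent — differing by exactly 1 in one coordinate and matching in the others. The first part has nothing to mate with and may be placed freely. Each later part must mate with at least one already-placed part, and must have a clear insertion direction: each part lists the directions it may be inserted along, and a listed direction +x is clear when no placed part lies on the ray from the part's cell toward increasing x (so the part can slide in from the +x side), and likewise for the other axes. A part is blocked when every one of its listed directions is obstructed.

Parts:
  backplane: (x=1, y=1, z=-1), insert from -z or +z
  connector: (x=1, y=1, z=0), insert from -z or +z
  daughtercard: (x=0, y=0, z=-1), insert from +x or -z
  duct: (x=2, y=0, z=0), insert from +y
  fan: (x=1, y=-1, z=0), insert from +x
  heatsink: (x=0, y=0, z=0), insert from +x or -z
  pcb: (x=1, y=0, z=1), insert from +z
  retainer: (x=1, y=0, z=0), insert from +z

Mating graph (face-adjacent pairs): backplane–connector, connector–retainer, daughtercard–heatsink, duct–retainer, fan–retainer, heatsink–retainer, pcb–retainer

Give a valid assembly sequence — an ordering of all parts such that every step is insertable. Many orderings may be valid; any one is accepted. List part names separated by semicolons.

fan; retainer; duct; connector; backplane; pcb; heatsink; daughtercard

1. fan@(1, -1, 0) [+x clear] — {fan}
2. retainer@(1, 0, 0) [+z clear] — {fan, retainer}
3. duct@(2, 0, 0) [+y clear] — {duct, fan, retainer}
4. connector@(1, 1, 0) [-z clear] — {connector, duct, fan, retainer}
5. backplane@(1, 1, -1) [-z clear] — {backplane, connector, duct, fan, retainer}
6. pcb@(1, 0, 1) [+z clear] — {backplane, connector, duct, fan, pcb, retainer}
7. heatsink@(0, 0, 0) [-z clear] — {backplane, connector, duct, fan, heatsink, pcb, retainer}
8. daughtercard@(0, 0, -1) [+x clear] — {backplane, connector, daughtercard, duct, fan, heatsink, pcb, retainer}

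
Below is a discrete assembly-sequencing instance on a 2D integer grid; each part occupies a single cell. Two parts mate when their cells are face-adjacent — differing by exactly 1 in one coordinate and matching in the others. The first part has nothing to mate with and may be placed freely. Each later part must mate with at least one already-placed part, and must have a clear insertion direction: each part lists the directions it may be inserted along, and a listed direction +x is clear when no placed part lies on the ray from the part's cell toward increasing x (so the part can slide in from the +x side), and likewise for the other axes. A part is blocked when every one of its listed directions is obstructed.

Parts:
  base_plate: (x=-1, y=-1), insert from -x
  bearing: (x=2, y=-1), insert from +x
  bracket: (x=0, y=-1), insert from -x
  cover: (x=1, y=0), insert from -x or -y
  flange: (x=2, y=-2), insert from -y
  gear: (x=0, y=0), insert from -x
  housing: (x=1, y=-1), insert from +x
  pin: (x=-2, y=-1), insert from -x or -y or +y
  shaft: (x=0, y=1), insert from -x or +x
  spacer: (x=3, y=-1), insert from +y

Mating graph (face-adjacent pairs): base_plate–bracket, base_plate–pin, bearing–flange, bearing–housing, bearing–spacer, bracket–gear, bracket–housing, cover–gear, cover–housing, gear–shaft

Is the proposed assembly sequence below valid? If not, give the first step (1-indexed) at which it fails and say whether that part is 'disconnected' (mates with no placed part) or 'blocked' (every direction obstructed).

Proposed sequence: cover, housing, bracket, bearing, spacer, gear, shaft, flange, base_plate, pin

1. cover@(1, 0) [-x clear] — {cover}
2. housing@(1, -1) [+x clear] — {cover, housing}
3. bracket@(0, -1) [-x clear] — {bracket, cover, housing}
4. bearing@(2, -1) [+x clear] — {bearing, bracket, cover, housing}
5. spacer@(3, -1) [+y clear] — {bearing, bracket, cover, housing, spacer}
6. gear@(0, 0) [-x clear] — {bearing, bracket, cover, gear, housing, spacer}
7. shaft@(0, 1) [-x clear] — {bearing, bracket, cover, gear, housing, shaft, spacer}
8. flange@(2, -2) [-y clear] — {bearing, bracket, cover, flange, gear, housing, shaft, spacer}
9. base_plate@(-1, -1) [-x clear] — {base_plate, bearing, bracket, cover, flange, gear, housing, shaft, spacer}
10. pin@(-2, -1) [-x clear] — {base_plate, bearing, bracket, cover, flange, gear, housing, pin, shaft, spacer}

Valid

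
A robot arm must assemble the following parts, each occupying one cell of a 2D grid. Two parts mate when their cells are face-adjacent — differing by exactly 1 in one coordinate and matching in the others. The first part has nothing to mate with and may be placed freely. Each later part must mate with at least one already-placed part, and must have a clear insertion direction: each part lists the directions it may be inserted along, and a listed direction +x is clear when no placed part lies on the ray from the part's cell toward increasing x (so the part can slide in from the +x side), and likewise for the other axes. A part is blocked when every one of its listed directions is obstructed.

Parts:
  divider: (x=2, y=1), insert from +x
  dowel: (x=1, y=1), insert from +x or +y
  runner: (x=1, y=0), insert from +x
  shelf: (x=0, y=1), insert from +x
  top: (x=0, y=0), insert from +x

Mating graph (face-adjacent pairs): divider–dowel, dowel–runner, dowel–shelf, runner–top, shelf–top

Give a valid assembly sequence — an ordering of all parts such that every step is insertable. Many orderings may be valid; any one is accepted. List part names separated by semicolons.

top; runner; shelf; dowel; divider

1. top@(0, 0) [+x clear] — {top}
2. runner@(1, 0) [+x clear] — {runner, top}
3. shelf@(0, 1) [+x clear] — {runner, shelf, top}
4. dowel@(1, 1) [+x clear] — {dowel, runner, shelf, top}
5. divider@(2, 1) [+x clear] — {divider, dowel, runner, shelf, top}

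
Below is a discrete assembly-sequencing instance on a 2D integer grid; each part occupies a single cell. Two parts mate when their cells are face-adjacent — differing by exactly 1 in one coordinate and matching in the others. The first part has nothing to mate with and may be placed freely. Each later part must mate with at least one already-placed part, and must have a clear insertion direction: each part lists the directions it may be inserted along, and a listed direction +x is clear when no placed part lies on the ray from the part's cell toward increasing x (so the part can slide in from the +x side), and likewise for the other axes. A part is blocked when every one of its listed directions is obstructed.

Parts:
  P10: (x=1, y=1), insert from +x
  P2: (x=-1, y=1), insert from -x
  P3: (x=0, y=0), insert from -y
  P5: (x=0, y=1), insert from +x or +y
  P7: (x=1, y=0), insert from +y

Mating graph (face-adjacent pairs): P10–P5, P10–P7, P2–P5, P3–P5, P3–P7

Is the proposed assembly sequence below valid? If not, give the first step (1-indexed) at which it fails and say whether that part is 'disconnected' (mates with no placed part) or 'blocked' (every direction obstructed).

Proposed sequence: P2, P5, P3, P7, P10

1. P2@(-1, 1) [-x clear] — {P2}
2. P5@(0, 1) [+x clear] — {P2, P5}
3. P3@(0, 0) [-y clear] — {P2, P3, P5}
4. P7@(1, 0) [+y clear] — {P2, P3, P5, P7}
5. P10@(1, 1) [+x clear] — {P10, P2, P3, P5, P7}

Valid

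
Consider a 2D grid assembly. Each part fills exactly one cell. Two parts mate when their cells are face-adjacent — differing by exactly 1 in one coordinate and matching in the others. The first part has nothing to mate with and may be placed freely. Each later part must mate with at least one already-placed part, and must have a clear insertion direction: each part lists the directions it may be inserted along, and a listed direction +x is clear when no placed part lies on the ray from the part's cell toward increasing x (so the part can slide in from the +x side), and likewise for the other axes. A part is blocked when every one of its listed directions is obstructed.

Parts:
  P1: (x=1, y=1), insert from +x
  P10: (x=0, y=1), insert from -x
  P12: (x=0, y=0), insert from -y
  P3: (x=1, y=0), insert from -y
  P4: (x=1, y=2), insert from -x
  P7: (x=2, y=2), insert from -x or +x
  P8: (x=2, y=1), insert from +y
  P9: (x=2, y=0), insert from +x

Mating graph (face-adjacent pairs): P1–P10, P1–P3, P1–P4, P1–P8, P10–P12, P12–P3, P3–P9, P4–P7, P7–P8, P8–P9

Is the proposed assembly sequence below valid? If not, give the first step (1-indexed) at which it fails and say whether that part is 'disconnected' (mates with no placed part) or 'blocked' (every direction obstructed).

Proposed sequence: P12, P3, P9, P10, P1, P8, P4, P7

1. P12@(0, 0) [-y clear] — {P12}
2. P3@(1, 0) [-y clear] — {P12, P3}
3. P9@(2, 0) [+x clear] — {P12, P3, P9}
4. P10@(0, 1) [-x clear] — {P10, P12, P3, P9}
5. P1@(1, 1) [+x clear] — {P1, P10, P12, P3, P9}
6. P8@(2, 1) [+y clear] — {P1, P10, P12, P3, P8, P9}
7. P4@(1, 2) [-x clear] — {P1, P10, P12, P3, P4, P8, P9}
8. P7@(2, 2) [+x clear] — {P1, P10, P12, P3, P4, P7, P8, P9}

Valid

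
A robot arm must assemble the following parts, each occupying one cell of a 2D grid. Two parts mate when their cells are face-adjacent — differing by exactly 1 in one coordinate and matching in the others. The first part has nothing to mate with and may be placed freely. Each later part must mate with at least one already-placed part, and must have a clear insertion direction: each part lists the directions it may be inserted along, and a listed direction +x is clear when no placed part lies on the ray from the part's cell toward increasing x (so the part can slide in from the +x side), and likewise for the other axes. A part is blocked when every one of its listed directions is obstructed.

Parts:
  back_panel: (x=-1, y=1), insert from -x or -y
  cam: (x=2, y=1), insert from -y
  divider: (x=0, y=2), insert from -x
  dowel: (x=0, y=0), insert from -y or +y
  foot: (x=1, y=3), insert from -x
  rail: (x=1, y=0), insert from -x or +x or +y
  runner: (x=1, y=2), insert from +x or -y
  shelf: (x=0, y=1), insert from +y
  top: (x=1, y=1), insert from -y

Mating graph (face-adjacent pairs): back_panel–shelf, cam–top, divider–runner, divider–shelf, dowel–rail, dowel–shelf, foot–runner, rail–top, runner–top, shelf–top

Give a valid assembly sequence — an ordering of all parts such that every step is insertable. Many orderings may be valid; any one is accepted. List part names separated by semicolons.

1. dowel@(0, 0) [-y clear] — {dowel}
2. shelf@(0, 1) [+y clear] — {dowel, shelf}
3. top@(1, 1) [-y clear] — {dowel, shelf, top}
4. cam@(2, 1) [-y clear] — {cam, dowel, shelf, top}
5. divider@(0, 2) [-x clear] — {cam, divider, dowel, shelf, top}
6. rail@(1, 0) [+x clear] — {cam, divider, dowel, rail, shelf, top}
7. back_panel@(-1, 1) [-x clear] — {back_panel, cam, divider, dowel, rail, shelf, top}
8. runner@(1, 2) [+x clear] — {back_panel, cam, divider, dowel, rail, runner, shelf, top}
9. foot@(1, 3) [-x clear] — {back_panel, cam, divider, dowel, foot, rail, runner, shelf, top}

dowel; shelf; top; cam; divider; rail; back_panel; runner; foot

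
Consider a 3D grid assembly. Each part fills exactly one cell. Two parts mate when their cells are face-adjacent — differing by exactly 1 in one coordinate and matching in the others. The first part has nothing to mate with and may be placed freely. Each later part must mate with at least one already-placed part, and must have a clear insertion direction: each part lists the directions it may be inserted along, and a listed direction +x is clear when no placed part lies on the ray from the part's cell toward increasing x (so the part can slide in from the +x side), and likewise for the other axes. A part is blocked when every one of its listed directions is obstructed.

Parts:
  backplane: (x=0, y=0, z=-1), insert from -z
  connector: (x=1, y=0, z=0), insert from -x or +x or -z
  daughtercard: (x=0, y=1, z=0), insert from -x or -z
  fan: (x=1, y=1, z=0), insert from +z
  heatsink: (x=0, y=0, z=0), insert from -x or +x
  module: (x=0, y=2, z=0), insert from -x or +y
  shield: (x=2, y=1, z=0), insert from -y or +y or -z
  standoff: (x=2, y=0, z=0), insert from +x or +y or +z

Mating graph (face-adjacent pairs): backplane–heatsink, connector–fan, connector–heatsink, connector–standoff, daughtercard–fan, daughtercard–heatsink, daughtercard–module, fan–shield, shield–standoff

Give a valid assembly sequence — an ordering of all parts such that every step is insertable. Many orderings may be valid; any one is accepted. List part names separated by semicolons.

module; daughtercard; fan; connector; shield; standoff; heatsink; backplane

1. module@(0, 2, 0) [-x clear] — {module}
2. daughtercard@(0, 1, 0) [-x clear] — {daughtercard, module}
3. fan@(1, 1, 0) [+z clear] — {daughtercard, fan, module}
4. connector@(1, 0, 0) [-x clear] — {connector, daughtercard, fan, module}
5. shield@(2, 1, 0) [-y clear] — {connector, daughtercard, fan, module, shield}
6. standoff@(2, 0, 0) [+x clear] — {connector, daughtercard, fan, module, shield, standoff}
7. heatsink@(0, 0, 0) [-x clear] — {connector, daughtercard, fan, heatsink, module, shield, standoff}
8. backplane@(0, 0, -1) [-z clear] — {backplane, connector, daughtercard, fan, heatsink, module, shield, standoff}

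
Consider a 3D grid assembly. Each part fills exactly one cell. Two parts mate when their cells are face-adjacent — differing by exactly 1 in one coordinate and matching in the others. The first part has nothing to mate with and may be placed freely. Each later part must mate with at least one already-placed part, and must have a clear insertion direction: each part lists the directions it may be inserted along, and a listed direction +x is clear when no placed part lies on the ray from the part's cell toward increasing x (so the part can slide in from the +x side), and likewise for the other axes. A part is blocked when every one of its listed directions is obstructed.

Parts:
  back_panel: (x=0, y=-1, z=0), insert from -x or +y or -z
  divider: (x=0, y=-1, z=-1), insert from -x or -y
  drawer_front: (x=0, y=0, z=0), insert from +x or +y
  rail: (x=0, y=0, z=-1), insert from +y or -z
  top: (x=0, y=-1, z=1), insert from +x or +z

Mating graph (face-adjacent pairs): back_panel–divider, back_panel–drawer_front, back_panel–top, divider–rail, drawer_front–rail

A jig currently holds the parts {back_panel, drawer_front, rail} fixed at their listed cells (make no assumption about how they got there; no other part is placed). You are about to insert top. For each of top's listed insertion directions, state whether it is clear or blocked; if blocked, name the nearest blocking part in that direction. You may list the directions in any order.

+x: ray from top(0, -1, 1) has no placed part ⇒ clear
+z: ray from top(0, -1, 1) has no placed part ⇒ clear

+x: clear; +z: clear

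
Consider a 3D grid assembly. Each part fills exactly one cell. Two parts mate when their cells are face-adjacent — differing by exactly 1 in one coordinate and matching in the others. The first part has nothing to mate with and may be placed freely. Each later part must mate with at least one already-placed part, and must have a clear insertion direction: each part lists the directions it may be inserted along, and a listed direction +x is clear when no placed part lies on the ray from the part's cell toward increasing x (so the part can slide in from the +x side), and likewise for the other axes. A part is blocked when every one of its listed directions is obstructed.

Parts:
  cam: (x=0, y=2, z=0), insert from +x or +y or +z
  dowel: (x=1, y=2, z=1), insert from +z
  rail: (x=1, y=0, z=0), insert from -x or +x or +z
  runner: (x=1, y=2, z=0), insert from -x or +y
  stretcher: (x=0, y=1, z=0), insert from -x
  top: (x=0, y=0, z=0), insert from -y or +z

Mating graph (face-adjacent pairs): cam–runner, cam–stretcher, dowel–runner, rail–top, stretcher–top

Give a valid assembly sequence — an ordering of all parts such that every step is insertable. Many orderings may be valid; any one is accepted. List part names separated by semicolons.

1. stretcher@(0, 1, 0) [-x clear] — {stretcher}
2. top@(0, 0, 0) [-y clear] — {stretcher, top}
3. cam@(0, 2, 0) [+x clear] — {cam, stretcher, top}
4. runner@(1, 2, 0) [+y clear] — {cam, runner, stretcher, top}
5. rail@(1, 0, 0) [+x clear] — {cam, rail, runner, stretcher, top}
6. dowel@(1, 2, 1) [+z clear] — {cam, dowel, rail, runner, stretcher, top}

stretcher; top; cam; runner; rail; dowel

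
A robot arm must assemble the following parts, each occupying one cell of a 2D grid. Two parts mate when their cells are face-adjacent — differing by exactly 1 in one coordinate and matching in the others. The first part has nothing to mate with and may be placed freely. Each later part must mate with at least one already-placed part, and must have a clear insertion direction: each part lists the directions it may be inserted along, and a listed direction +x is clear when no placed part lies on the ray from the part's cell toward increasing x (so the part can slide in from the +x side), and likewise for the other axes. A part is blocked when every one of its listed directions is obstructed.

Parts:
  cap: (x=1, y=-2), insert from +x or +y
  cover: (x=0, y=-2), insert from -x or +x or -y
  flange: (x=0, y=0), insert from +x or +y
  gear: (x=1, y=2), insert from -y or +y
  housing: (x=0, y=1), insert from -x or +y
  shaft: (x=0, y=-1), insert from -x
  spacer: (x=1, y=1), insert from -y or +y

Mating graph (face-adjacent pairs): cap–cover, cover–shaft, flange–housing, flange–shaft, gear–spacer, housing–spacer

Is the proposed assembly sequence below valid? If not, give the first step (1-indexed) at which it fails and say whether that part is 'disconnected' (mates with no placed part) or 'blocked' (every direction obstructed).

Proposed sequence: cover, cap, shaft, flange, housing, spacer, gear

Valid

1. cover@(0, -2) [-x clear] — {cover}
2. cap@(1, -2) [+x clear] — {cap, cover}
3. shaft@(0, -1) [-x clear] — {cap, cover, shaft}
4. flange@(0, 0) [+x clear] — {cap, cover, flange, shaft}
5. housing@(0, 1) [-x clear] — {cap, cover, flange, housing, shaft}
6. spacer@(1, 1) [+y clear] — {cap, cover, flange, housing, shaft, spacer}
7. gear@(1, 2) [+y clear] — {cap, cover, flange, gear, housing, shaft, spacer}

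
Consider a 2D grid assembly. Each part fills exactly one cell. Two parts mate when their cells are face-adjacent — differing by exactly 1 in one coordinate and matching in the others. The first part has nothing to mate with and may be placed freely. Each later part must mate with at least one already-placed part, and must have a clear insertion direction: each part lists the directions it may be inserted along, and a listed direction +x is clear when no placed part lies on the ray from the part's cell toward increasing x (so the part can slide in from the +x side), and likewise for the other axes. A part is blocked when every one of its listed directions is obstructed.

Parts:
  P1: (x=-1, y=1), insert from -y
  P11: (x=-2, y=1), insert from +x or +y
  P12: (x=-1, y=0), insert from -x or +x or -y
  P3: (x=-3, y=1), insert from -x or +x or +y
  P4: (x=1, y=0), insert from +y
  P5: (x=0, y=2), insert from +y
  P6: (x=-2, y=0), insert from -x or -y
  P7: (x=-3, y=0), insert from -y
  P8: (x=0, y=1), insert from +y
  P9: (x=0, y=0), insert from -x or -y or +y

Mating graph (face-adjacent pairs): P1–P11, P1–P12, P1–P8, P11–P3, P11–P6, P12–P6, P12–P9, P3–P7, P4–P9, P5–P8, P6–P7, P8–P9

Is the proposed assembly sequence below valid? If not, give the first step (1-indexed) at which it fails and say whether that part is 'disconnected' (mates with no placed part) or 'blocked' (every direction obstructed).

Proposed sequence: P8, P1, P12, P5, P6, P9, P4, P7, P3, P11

1. P8@(0, 1) [+y clear] — {P8}
2. P1@(-1, 1) [-y clear] — {P1, P8}
3. P12@(-1, 0) [-x clear] — {P1, P12, P8}
4. P5@(0, 2) [+y clear] — {P1, P12, P5, P8}
5. P6@(-2, 0) [-x clear] — {P1, P12, P5, P6, P8}
6. P9@(0, 0) [-y clear] — {P1, P12, P5, P6, P8, P9}
7. P4@(1, 0) [+y clear] — {P1, P12, P4, P5, P6, P8, P9}
8. P7@(-3, 0) [-y clear] — {P1, P12, P4, P5, P6, P7, P8, P9}
9. P3@(-3, 1) [-x clear] — {P1, P12, P3, P4, P5, P6, P7, P8, P9}
10. P11@(-2, 1) [+y clear] — {P1, P11, P12, P3, P4, P5, P6, P7, P8, P9}

Valid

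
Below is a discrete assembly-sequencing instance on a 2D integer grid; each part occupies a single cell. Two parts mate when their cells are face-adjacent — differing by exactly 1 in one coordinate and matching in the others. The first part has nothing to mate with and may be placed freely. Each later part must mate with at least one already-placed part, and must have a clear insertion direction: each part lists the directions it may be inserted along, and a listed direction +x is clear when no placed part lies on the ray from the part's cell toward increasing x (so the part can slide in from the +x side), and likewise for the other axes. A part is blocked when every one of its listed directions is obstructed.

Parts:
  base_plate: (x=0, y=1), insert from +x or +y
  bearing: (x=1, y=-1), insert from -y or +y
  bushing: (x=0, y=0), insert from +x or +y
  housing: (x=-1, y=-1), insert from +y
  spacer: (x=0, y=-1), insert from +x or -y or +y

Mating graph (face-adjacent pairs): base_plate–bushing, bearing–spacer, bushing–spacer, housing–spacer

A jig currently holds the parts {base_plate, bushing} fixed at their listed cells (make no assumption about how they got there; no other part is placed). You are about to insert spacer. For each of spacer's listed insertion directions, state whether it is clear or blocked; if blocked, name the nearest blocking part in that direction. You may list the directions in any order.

+x: clear; +y: blocked by bushing; -y: clear

+x: ray from spacer(0, -1) has no placed part ⇒ clear
-y: ray from spacer(0, -1) has no placed part ⇒ clear
+y: nearest on ray is bushing@(0, 0) ⇒ blocked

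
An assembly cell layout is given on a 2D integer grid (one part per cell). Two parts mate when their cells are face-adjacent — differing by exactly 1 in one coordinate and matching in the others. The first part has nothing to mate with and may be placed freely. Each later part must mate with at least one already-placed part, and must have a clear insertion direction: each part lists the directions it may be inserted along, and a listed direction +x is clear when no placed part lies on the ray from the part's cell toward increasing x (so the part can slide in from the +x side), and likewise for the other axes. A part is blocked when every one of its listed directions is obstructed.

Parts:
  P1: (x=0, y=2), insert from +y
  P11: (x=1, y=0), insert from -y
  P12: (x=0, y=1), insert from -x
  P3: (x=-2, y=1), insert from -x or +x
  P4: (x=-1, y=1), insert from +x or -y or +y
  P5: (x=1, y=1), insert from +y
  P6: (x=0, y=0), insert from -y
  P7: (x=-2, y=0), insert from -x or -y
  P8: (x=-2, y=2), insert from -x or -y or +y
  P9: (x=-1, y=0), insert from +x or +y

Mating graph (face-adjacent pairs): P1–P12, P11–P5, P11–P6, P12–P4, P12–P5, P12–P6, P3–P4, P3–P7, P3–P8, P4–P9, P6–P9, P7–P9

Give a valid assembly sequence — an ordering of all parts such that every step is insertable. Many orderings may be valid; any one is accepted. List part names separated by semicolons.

P6; P9; P7; P11; P12; P5; P3; P8; P4; P1

1. P6@(0, 0) [-y clear] — {P6}
2. P9@(-1, 0) [+y clear] — {P6, P9}
3. P7@(-2, 0) [-x clear] — {P6, P7, P9}
4. P11@(1, 0) [-y clear] — {P11, P6, P7, P9}
5. P12@(0, 1) [-x clear] — {P11, P12, P6, P7, P9}
6. P5@(1, 1) [+y clear] — {P11, P12, P5, P6, P7, P9}
7. P3@(-2, 1) [-x clear] — {P11, P12, P3, P5, P6, P7, P9}
8. P8@(-2, 2) [-x clear] — {P11, P12, P3, P5, P6, P7, P8, P9}
9. P4@(-1, 1) [+y clear] — {P11, P12, P3, P4, P5, P6, P7, P8, P9}
10. P1@(0, 2) [+y clear] — {P1, P11, P12, P3, P4, P5, P6, P7, P8, P9}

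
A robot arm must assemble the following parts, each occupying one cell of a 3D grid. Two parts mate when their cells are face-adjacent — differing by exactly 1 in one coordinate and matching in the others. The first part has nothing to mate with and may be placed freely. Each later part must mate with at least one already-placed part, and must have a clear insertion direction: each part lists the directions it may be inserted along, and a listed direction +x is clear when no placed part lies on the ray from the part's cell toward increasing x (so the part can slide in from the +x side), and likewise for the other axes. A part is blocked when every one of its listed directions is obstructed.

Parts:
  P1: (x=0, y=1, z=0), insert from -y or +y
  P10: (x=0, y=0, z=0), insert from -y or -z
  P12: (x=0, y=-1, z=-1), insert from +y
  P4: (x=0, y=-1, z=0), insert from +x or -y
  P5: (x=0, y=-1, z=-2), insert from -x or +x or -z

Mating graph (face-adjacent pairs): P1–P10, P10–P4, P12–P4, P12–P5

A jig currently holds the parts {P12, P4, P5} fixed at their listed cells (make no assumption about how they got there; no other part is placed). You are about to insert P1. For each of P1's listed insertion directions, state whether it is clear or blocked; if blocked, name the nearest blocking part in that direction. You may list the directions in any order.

+y: clear; -y: blocked by P4

-y: nearest on ray is P4@(0, -1, 0) ⇒ blocked
+y: ray from P1(0, 1, 0) has no placed part ⇒ clear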